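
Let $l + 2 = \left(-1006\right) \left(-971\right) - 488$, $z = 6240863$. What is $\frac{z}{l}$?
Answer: $\frac{6240863}{976336} \approx 6.3921$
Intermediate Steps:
$l = 976336$ ($l = -2 - -976338 = -2 + \left(976826 - 488\right) = -2 + 976338 = 976336$)
$\frac{z}{l} = \frac{6240863}{976336}$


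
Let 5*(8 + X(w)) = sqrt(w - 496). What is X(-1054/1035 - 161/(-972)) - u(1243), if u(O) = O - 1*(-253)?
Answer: -1504 + I*sqrt(19160677965)/31050 ≈ -1504.0 + 4.458*I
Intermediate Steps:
X(w) = -8 + sqrt(-496 + w)/5 (X(w) = -8 + sqrt(w - 496)/5 = -8 + sqrt(-496 + w)/5)
u(O) = 253 + O (u(O) = O + 253 = 253 + O)
X(-1054/1035 - 161/(-972)) - u(1243) = (-8 + sqrt(-496 + (-1054/1035 - 161/(-972)))/5) - (253 + 1243) = (-8 + sqrt(-496 + (-1054*1/1035 - 161*(-1/972)))/5) - 1*1496 = (-8 + sqrt(-496 + (-1054/1035 + 161/972))/5) - 1496 = (-8 + sqrt(-496 - 95317/111780)/5) - 1496 = (-8 + sqrt(-55538197/111780)/5) - 1496 = (-8 + (I*sqrt(19160677965)/6210)/5) - 1496 = (-8 + I*sqrt(19160677965)/31050) - 1496 = -1504 + I*sqrt(19160677965)/31050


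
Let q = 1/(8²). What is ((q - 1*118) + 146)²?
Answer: 3214849/4096 ≈ 784.88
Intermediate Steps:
q = 1/64 ≈ 0.015625
((q - 1*118) + 146)² = ((1/64 - 1*118) + 146)² = ((1/64 - 118) + 146)² = (-7551/64 + 146)² = (1793/64)² = 3214849/4096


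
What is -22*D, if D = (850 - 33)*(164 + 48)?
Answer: -3810488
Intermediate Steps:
D = 173204 (D = 817*212 = 173204)
-22*D = -22*173204 = -3810488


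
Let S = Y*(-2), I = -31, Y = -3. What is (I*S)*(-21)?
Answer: 3906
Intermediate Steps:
S = 6 (S = -3*(-2) = 6)
(I*S)*(-21) = -31*6*(-21) = -186*(-21) = 3906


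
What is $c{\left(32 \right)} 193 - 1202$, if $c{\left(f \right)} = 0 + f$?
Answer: $4974$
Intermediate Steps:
$c{\left(f \right)} = f$
$c{\left(32 \right)} 193 - 1202 = 32 \cdot 193 - 1202 = 6176 - 1202 = 4974$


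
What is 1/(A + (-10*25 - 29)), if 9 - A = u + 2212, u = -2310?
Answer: -1/172 ≈ -0.0058140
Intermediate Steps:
A = 107 (A = 9 - (-2310 + 2212) = 9 - 1*(-98) = 9 + 98 = 107)
1/(A + (-10*25 - 29)) = 1/(107 + (-10*25 - 29)) = 1/(107 + (-250 - 29)) = 1/(107 - 279) = 1/(-172) = -1/172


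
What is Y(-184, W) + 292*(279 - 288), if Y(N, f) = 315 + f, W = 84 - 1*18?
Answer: -2247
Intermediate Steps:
W = 66 (W = 84 - 18 = 66)
Y(-184, W) + 292*(279 - 288) = (315 + 66) + 292*(279 - 288) = 381 + 292*(-9) = 381 - 2628 = -2247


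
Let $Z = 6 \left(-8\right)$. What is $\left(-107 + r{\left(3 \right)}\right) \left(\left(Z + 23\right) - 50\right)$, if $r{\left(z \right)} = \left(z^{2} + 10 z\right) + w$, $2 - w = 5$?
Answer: $5325$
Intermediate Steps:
$w = -3$ ($w = 2 - 5 = -3$)
$r{\left(z \right)} = -3 + z^{2} + 10 z$ ($r{\left(z \right)} = \left(z^{2} + 10 z\right) - 3 = -3 + z^{2} + 10 z$)
$Z = -48$
$\left(-107 + r{\left(3 \right)}\right) \left(\left(Z + 23\right) - 50\right) = \left(-107 + \left(-3 + 3^{2} + 10 \cdot 3\right)\right) \left(\left(-48 + 23\right) - 50\right) = \left(-107 + \left(-3 + 9 + 30\right)\right) \left(-25 - 50\right) = \left(-107 + 36\right) \left(-75\right) = \left(-71\right) \left(-75\right) = 5325$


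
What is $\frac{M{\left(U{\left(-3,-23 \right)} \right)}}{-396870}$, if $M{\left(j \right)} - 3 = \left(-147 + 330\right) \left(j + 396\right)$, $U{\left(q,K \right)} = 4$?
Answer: $- \frac{24401}{132290} \approx -0.18445$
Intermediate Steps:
$M{\left(j \right)} = 72471 + 183 j$ ($M{\left(j \right)} = 3 + \left(-147 + 330\right) \left(j + 396\right) = 3 + 183 \left(396 + j\right) = 3 + \left(72468 + 183 j\right) = 72471 + 183 j$)
$\frac{M{\left(U{\left(-3,-23 \right)} \right)}}{-396870} = \frac{72471 + 183 \cdot 4}{-396870} = \left(72471 + 732\right) \left(- \frac{1}{396870}\right) = 73203 \left(- \frac{1}{396870}\right) = - \frac{24401}{132290}$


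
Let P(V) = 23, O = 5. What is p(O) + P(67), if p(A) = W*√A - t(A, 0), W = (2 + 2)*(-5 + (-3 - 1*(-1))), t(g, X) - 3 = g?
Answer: 15 - 28*√5 ≈ -47.610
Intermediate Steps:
t(g, X) = 3 + g
W = -28 (W = 4*(-5 + (-3 + 1)) = 4*(-5 - 2) = 4*(-7) = -28)
p(A) = -3 - A - 28*√A (p(A) = -28*√A - (3 + A) = -28*√A + (-3 - A) = -3 - A - 28*√A)
p(O) + P(67) = (-3 - 1*5 - 28*√5) + 23 = (-3 - 5 - 28*√5) + 23 = (-8 - 28*√5) + 23 = 15 - 28*√5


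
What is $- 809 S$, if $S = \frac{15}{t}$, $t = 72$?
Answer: $- \frac{4045}{24} \approx -168.54$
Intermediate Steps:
$S = \frac{5}{24}$ ($S = \frac{15}{72} = 15 \cdot \frac{1}{72} = \frac{5}{24} \approx 0.20833$)
$- 809 S = \left(-809\right) \frac{5}{24} = - \frac{4045}{24}$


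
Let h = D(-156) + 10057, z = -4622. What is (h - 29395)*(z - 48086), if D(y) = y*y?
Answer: -263434584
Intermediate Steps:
D(y) = y²
h = 34393 (h = (-156)² + 10057 = 24336 + 10057 = 34393)
(h - 29395)*(z - 48086) = (34393 - 29395)*(-4622 - 48086) = 4998*(-52708) = -263434584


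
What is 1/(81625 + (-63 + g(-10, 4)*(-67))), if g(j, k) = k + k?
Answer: 1/81026 ≈ 1.2342e-5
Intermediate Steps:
g(j, k) = 2*k
1/(81625 + (-63 + g(-10, 4)*(-67))) = 1/(81625 + (-63 + (2*4)*(-67))) = 1/(81625 + (-63 + 8*(-67))) = 1/(81625 + (-63 - 536)) = 1/(81625 - 599) = 1/81026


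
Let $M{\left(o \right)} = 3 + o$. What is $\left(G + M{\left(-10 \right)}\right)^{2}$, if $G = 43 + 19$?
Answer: $3025$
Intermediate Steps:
$G = 62$
$\left(G + M{\left(-10 \right)}\right)^{2} = \left(62 + \left(3 - 10\right)\right)^{2} = \left(62 - 7\right)^{2} = 55^{2} = 3025$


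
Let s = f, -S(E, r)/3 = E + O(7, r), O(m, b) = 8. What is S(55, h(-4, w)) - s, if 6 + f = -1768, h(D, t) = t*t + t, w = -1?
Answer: 1585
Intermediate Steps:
h(D, t) = t + t² (h(D, t) = t² + t = t + t²)
S(E, r) = -24 - 3*E (S(E, r) = -3*(E + 8) = -3*(8 + E) = -24 - 3*E)
f = -1774 (f = -6 - 1768 = -1774)
s = -1774
S(55, h(-4, w)) - s = (-24 - 3*55) - 1*(-1774) = (-24 - 165) + 1774 = -189 + 1774 = 1585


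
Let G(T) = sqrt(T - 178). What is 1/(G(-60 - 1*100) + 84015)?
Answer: 84015/7058520563 - 13*I*sqrt(2)/7058520563 ≈ 1.1903e-5 - 2.6046e-9*I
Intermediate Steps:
G(T) = sqrt(-178 + T)
1/(G(-60 - 1*100) + 84015) = 1/(sqrt(-178 + (-60 - 1*100)) + 84015) = 1/(sqrt(-178 + (-60 - 100)) + 84015) = 1/(sqrt(-178 - 160) + 84015) = 1/(sqrt(-338) + 84015) = 1/(13*I*sqrt(2) + 84015) = 1/(84015 + 13*I*sqrt(2))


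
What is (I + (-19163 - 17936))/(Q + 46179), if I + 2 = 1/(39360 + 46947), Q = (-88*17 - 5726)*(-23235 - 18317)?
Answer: -3202076006/25903727537961 ≈ -0.00012361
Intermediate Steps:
Q = 300088544 (Q = (-1496 - 5726)*(-41552) = -7222*(-41552) = 300088544)
I = -172613/86307 (I = -2 + 1/(39360 + 46947) = -2 + 1/86307 = -172613/86307 ≈ -2.0000)
(I + (-19163 - 17936))/(Q + 46179) = (-172613/86307 + (-19163 - 17936))/(300088544 + 46179) = (-172613/86307 - 37099)/300134723 = -3202076006/86307*1/300134723 = -3202076006/25903727537961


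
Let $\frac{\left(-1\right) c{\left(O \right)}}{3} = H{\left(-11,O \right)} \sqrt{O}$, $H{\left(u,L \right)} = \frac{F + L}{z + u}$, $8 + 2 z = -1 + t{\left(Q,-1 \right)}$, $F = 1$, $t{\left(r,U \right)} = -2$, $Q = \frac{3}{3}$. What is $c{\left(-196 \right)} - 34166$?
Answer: $-34166 - \frac{5460 i}{11} \approx -34166.0 - 496.36 i$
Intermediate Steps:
$Q = 1$ ($Q = 3 \cdot \frac{1}{3} = 1$)
$z = - \frac{11}{2}$ ($z = -4 + \frac{-1 - 2}{2} = -4 + \frac{1}{2} \left(-3\right) = -4 - \frac{3}{2} = - \frac{11}{2} \approx -5.5$)
$H{\left(u,L \right)} = \frac{1 + L}{- \frac{11}{2} + u}$
$c{\left(O \right)} = - 3 \sqrt{O} \left(- \frac{2}{33} - \frac{2 O}{33}\right)$ ($c{\left(O \right)} = - 3 \frac{2 \left(1 + O\right)}{-11 + 2 \left(-11\right)} \sqrt{O} = - 3 \frac{2 \left(1 + O\right)}{-11 - 22} \sqrt{O} = - 3 \frac{2 \left(1 + O\right)}{-33} \sqrt{O} = - 3 \cdot 2 \left(- \frac{1}{33}\right) \left(1 + O\right) \sqrt{O} = - 3 \left(- \frac{2}{33} - \frac{2 O}{33}\right) \sqrt{O} = - 3 \sqrt{O} \left(- \frac{2}{33} - \frac{2 O}{33}\right)$)
$c{\left(-196 \right)} - 34166 = \frac{2 \sqrt{-196} \left(1 - 196\right)}{11} - 34166 = \frac{2}{11} \cdot 14 i \left(-195\right) - 34166 = - \frac{5460 i}{11} - 34166 = -34166 - \frac{5460 i}{11}$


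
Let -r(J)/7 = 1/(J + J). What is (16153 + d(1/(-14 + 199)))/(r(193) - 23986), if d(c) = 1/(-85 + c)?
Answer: -49019990291/72791136786 ≈ -0.67343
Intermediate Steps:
r(J) = -7/(2*J) (r(J) = -7/(J + J) = -7*1/(2*J) = -7/(2*J))
(16153 + d(1/(-14 + 199)))/(r(193) - 23986) = (16153 + 1/(-85 + 1/(-14 + 199)))/(-7/2/193 - 23986) = (16153 + 1/(-85 + 1/185))/(-7/2*1/193 - 23986) = (16153 + 1/(-85 + 1/185))/(-7/386 - 23986) = (16153 + 1/(-15724/185))/(-9258603/386) = (16153 - 185/15724)*(-386/9258603) = (253989587/15724)*(-386/9258603) = -49019990291/72791136786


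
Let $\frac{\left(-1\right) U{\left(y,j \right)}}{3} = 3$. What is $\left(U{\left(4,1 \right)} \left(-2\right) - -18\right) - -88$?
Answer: $124$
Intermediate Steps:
$U{\left(y,j \right)} = -9$ ($U{\left(y,j \right)} = \left(-3\right) 3 = -9$)
$\left(U{\left(4,1 \right)} \left(-2\right) - -18\right) - -88 = \left(\left(-9\right) \left(-2\right) - -18\right) - -88 = \left(18 + \left(20 - 2\right)\right) + 88 = \left(18 + 18\right) + 88 = 36 + 88 = 124$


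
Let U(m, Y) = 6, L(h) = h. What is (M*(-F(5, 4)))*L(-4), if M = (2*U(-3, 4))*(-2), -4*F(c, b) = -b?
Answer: -96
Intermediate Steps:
F(c, b) = b/4 (F(c, b) = -(-1)*b/4 = b/4)
M = -24 (M = (2*6)*(-2) = 12*(-2) = -24)
(M*(-F(5, 4)))*L(-4) = -(-24)*(1/4)*4*(-4) = -(-24)*(-4) = -24*(-1)*(-4) = 24*(-4) = -96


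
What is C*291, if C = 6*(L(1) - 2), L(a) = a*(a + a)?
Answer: 0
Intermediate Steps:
L(a) = 2*a² (L(a) = a*(2*a) = 2*a²)
C = 0 (C = 6*(2*1² - 2) = 6*(2*1 - 2) = 6*(2 - 2) = 6*0 = 0)
C*291 = 0*291 = 0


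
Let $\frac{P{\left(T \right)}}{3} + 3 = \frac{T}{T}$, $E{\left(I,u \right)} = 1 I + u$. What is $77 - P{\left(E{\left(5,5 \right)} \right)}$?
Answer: $83$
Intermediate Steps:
$E{\left(I,u \right)} = I + u$
$P{\left(T \right)} = -6$ ($P{\left(T \right)} = -9 + 3 \frac{T}{T} = -9 + 3 \cdot 1 = -9 + 3 = -6$)
$77 - P{\left(E{\left(5,5 \right)} \right)} = 77 - -6 = 77 + 6 = 83$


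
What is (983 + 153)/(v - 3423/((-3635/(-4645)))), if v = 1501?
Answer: -206468/522185 ≈ -0.39539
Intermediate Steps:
(983 + 153)/(v - 3423/((-3635/(-4645)))) = (983 + 153)/(1501 - 3423/((-3635/(-4645)))) = 1136/(1501 - 3423/((-3635*(-1/4645)))) = 1136/(1501 - 3423/727/929) = 1136/(1501 - 3423*929/727) = 1136/(1501 - 3179967/727) = 1136/(-2088740/727) = 1136*(-727/2088740) = -206468/522185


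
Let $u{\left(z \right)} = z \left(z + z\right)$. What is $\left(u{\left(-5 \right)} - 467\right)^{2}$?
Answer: $173889$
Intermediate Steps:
$u{\left(z \right)} = 2 z^{2}$ ($u{\left(z \right)} = z 2 z = 2 z^{2}$)
$\left(u{\left(-5 \right)} - 467\right)^{2} = \left(2 \left(-5\right)^{2} - 467\right)^{2} = \left(2 \cdot 25 - 467\right)^{2} = \left(50 - 467\right)^{2} = \left(-417\right)^{2} = 173889$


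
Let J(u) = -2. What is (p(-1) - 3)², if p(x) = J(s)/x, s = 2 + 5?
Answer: 1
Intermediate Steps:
s = 7
p(x) = -2/x
(p(-1) - 3)² = (-2/(-1) - 3)² = (-2*(-1) - 3)² = (2 - 3)² = (-1)² = 1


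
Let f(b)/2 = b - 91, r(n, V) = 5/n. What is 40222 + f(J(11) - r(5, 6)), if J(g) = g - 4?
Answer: 40052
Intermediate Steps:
J(g) = -4 + g
f(b) = -182 + 2*b (f(b) = 2*(b - 91) = 2*(-91 + b) = -182 + 2*b)
40222 + f(J(11) - r(5, 6)) = 40222 + (-182 + 2*((-4 + 11) - 5/5)) = 40222 + (-182 + 2*(7 - 5/5)) = 40222 + (-182 + 2*(7 - 1*1)) = 40222 + (-182 + 2*(7 - 1)) = 40222 + (-182 + 2*6) = 40222 + (-182 + 12) = 40222 - 170 = 40052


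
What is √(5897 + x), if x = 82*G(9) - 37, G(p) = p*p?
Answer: √12502 ≈ 111.81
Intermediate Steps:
G(p) = p²
x = 6605 (x = 82*9² - 37 = 82*81 - 37 = 6642 - 37 = 6605)
√(5897 + x) = √(5897 + 6605) = √12502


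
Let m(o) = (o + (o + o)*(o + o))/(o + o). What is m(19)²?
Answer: 5929/4 ≈ 1482.3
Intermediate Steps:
m(o) = (o + 4*o²)/(2*o) (m(o) = (o + (2*o)*(2*o))/((2*o)) = (o + 4*o²)*(1/(2*o)) = (o + 4*o²)/(2*o))
m(19)² = (½ + 2*19)² = (½ + 38)² = (77/2)² = 5929/4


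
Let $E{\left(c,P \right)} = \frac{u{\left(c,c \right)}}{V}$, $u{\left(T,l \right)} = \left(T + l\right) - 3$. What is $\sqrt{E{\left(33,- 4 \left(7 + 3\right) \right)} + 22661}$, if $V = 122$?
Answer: $\frac{\sqrt{337294010}}{122} \approx 150.54$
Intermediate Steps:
$u{\left(T,l \right)} = -3 + T + l$
$E{\left(c,P \right)} = - \frac{3}{122} + \frac{c}{61}$ ($E{\left(c,P \right)} = \frac{-3 + c + c}{122} = \left(-3 + 2 c\right) \frac{1}{122} = - \frac{3}{122} + \frac{c}{61}$)
$\sqrt{E{\left(33,- 4 \left(7 + 3\right) \right)} + 22661} = \sqrt{\left(- \frac{3}{122} + \frac{1}{61} \cdot 33\right) + 22661} = \sqrt{\left(- \frac{3}{122} + \frac{33}{61}\right) + 22661} = \sqrt{\frac{63}{122} + 22661} = \sqrt{\frac{2764705}{122}} = \frac{\sqrt{337294010}}{122}$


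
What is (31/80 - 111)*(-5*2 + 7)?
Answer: 26547/80 ≈ 331.84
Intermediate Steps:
(31/80 - 111)*(-5*2 + 7) = (31*(1/80) - 111)*(-10 + 7) = (31/80 - 111)*(-3) = -8849/80*(-3) = 26547/80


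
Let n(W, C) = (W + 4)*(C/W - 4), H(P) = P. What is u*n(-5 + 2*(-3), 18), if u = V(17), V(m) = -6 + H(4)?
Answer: -868/11 ≈ -78.909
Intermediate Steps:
V(m) = -2 (V(m) = -6 + 4 = -2)
u = -2
n(W, C) = (-4 + C/W)*(4 + W) (n(W, C) = (4 + W)*(-4 + C/W) = (-4 + C/W)*(4 + W))
u*n(-5 + 2*(-3), 18) = -2*(-16 + 18 - 4*(-5 + 2*(-3)) + 4*18/(-5 + 2*(-3))) = -2*(-16 + 18 - 4*(-5 - 6) + 4*18/(-5 - 6)) = -2*(-16 + 18 - 4*(-11) + 4*18/(-11)) = -2*(-16 + 18 + 44 + 4*18*(-1/11)) = -2*(-16 + 18 + 44 - 72/11) = -2*434/11 = -868/11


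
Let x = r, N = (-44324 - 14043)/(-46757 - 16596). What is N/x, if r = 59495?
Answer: 58367/3769186735 ≈ 1.5485e-5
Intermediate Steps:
N = 58367/63353 (N = -58367/(-63353) = -58367*(-1/63353) = 58367/63353 ≈ 0.92130)
x = 59495
N/x = (58367/63353)/59495 = (58367/63353)*(1/59495) = 58367/3769186735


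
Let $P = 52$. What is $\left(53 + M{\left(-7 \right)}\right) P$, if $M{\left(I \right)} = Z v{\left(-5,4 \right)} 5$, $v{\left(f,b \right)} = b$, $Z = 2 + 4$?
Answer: $8996$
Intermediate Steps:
$Z = 6$
$M{\left(I \right)} = 120$ ($M{\left(I \right)} = 6 \cdot 4 \cdot 5 = 24 \cdot 5 = 120$)
$\left(53 + M{\left(-7 \right)}\right) P = \left(53 + 120\right) 52 = 173 \cdot 52 = 8996$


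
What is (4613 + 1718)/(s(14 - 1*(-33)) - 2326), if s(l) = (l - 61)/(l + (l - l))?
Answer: -297557/109336 ≈ -2.7215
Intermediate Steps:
s(l) = (-61 + l)/l (s(l) = (-61 + l)/(l + 0) = (-61 + l)/l)
(4613 + 1718)/(s(14 - 1*(-33)) - 2326) = (4613 + 1718)/((-61 + (14 - 1*(-33)))/(14 - 1*(-33)) - 2326) = 6331/((-61 + (14 + 33))/(14 + 33) - 2326) = 6331/((-61 + 47)/47 - 2326) = 6331/((1/47)*(-14) - 2326) = 6331/(-14/47 - 2326) = 6331/(-109336/47) = 6331*(-47/109336) = -297557/109336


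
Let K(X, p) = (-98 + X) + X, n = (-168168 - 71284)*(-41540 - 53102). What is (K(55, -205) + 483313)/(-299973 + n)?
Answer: 483325/22661916211 ≈ 2.1328e-5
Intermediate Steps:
n = 22662216184 (n = -239452*(-94642) = 22662216184)
K(X, p) = -98 + 2*X
(K(55, -205) + 483313)/(-299973 + n) = ((-98 + 2*55) + 483313)/(-299973 + 22662216184) = ((-98 + 110) + 483313)/22661916211 = (12 + 483313)*(1/22661916211) = 483325*(1/22661916211) = 483325/22661916211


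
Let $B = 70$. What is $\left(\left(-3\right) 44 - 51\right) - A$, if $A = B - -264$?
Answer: $-517$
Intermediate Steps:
$A = 334$ ($A = 70 - -264 = 70 + 264 = 334$)
$\left(\left(-3\right) 44 - 51\right) - A = \left(\left(-3\right) 44 - 51\right) - 334 = \left(-132 - 51\right) - 334 = -183 - 334 = -517$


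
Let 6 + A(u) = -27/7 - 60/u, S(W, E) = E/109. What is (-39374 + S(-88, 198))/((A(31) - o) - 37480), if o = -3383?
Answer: 116408782/100846909 ≈ 1.1543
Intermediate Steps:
S(W, E) = E/109 (S(W, E) = E*(1/109) = E/109)
A(u) = -69/7 - 60/u (A(u) = -6 + (-27/7 - 60/u) = -69/7 - 60/u)
(-39374 + S(-88, 198))/((A(31) - o) - 37480) = (-39374 + (1/109)*198)/(((-69/7 - 60/31) - 1*(-3383)) - 37480) = (-39374 + 198/109)/(((-69/7 - 60*1/31) + 3383) - 37480) = -4291568/(109*(((-69/7 - 60/31) + 3383) - 37480)) = -4291568/(109*((-2559/217 + 3383) - 37480)) = -4291568/(109*(731552/217 - 37480)) = -4291568/(109*(-7401608/217)) = -4291568/109*(-217/7401608) = 116408782/100846909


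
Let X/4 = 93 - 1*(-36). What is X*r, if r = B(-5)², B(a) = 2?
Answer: 2064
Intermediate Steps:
X = 516 (X = 4*(93 - 1*(-36)) = 4*(93 + 36) = 4*129 = 516)
r = 4 (r = 2² = 4)
X*r = 516*4 = 2064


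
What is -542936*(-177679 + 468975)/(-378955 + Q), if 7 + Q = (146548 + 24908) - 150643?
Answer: 158155085056/358149 ≈ 4.4159e+5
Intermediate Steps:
Q = 20806 (Q = -7 + ((146548 + 24908) - 150643) = -7 + (171456 - 150643) = -7 + 20813 = 20806)
-542936*(-177679 + 468975)/(-378955 + Q) = -542936*(-177679 + 468975)/(-378955 + 20806) = -542936/((-358149/291296)) = -542936/((-358149*1/291296)) = -542936/(-358149/291296) = -542936*(-291296/358149) = 158155085056/358149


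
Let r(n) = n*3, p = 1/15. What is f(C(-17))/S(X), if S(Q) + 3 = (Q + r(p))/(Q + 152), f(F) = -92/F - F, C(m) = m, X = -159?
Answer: 13335/11713 ≈ 1.1385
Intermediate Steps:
p = 1/15 ≈ 0.066667
r(n) = 3*n
f(F) = -F - 92/F
S(Q) = -3 + (⅕ + Q)/(152 + Q) (S(Q) = -3 + (Q + 3*(1/15))/(Q + 152) = -3 + (Q + ⅕)/(152 + Q) = -3 + (⅕ + Q)/(152 + Q))
f(C(-17))/S(X) = (-1*(-17) - 92/(-17))/(((-2279 - 10*(-159))/(5*(152 - 159)))) = (17 - 92*(-1/17))/(((⅕)*(-2279 + 1590)/(-7))) = (17 + 92/17)/(((⅕)*(-⅐)*(-689))) = 381/(17*(689/35)) = (381/17)*(35/689) = 13335/11713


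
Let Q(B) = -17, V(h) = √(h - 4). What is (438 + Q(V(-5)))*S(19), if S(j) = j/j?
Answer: 421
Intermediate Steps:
V(h) = √(-4 + h)
S(j) = 1
(438 + Q(V(-5)))*S(19) = (438 - 17)*1 = 421*1 = 421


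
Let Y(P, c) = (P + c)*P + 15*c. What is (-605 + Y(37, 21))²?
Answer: 3444736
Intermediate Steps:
Y(P, c) = 15*c + P*(P + c) (Y(P, c) = P*(P + c) + 15*c = 15*c + P*(P + c))
(-605 + Y(37, 21))² = (-605 + (37² + 15*21 + 37*21))² = (-605 + (1369 + 315 + 777))² = (-605 + 2461)² = 1856² = 3444736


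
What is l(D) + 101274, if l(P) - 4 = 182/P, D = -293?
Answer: 29674272/293 ≈ 1.0128e+5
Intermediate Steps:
l(P) = 4 + 182/P
l(D) + 101274 = (4 + 182/(-293)) + 101274 = (4 + 182*(-1/293)) + 101274 = (4 - 182/293) + 101274 = 990/293 + 101274 = 29674272/293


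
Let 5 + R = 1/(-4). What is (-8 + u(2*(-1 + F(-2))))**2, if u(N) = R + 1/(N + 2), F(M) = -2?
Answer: 729/4 ≈ 182.25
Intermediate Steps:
R = -21/4 (R = -5 + 1/(-4) = -5 + 1*(-1/4) = -5 - 1/4 = -21/4 ≈ -5.2500)
u(N) = -21/4 + 1/(2 + N) (u(N) = -21/4 + 1/(N + 2) = -21/4 + 1/(2 + N))
(-8 + u(2*(-1 + F(-2))))**2 = (-8 + (-38 - 42*(-1 - 2))/(4*(2 + 2*(-1 - 2))))**2 = (-8 + (-38 - 42*(-3))/(4*(2 + 2*(-3))))**2 = (-8 + (-38 - 21*(-6))/(4*(2 - 6)))**2 = (-8 + (1/4)*(-38 + 126)/(-4))**2 = (-8 + (1/4)*(-1/4)*88)**2 = (-8 - 11/2)**2 = (-27/2)**2 = 729/4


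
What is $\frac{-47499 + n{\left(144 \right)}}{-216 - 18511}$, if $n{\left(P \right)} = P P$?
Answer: $\frac{26763}{18727} \approx 1.4291$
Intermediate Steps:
$n{\left(P \right)} = P^{2}$
$\frac{-47499 + n{\left(144 \right)}}{-216 - 18511} = \frac{-47499 + 144^{2}}{-216 - 18511} = \frac{-47499 + 20736}{-18727} = \left(-26763\right) \left(- \frac{1}{18727}\right) = \frac{26763}{18727}$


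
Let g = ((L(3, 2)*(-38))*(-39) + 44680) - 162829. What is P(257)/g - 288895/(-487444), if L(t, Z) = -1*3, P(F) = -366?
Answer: 11865162343/19919399060 ≈ 0.59566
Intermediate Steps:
L(t, Z) = -3
g = -122595 (g = (-3*(-38)*(-39) + 44680) - 162829 = (114*(-39) + 44680) - 162829 = (-4446 + 44680) - 162829 = 40234 - 162829 = -122595)
P(257)/g - 288895/(-487444) = -366/(-122595) - 288895/(-487444) = -366*(-1/122595) - 288895*(-1/487444) = 122/40865 + 288895/487444 = 11865162343/19919399060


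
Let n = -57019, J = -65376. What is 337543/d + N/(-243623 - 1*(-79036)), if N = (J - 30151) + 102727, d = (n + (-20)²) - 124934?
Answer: -56862371341/29881263611 ≈ -1.9029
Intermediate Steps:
d = -181553 (d = (-57019 + (-20)²) - 124934 = (-57019 + 400) - 124934 = -56619 - 124934 = -181553)
N = 7200 (N = (-65376 - 30151) + 102727 = -95527 + 102727 = 7200)
337543/d + N/(-243623 - 1*(-79036)) = 337543/(-181553) + 7200/(-243623 - 1*(-79036)) = 337543*(-1/181553) + 7200/(-243623 + 79036) = -337543/181553 + 7200/(-164587) = -337543/181553 + 7200*(-1/164587) = -337543/181553 - 7200/164587 = -56862371341/29881263611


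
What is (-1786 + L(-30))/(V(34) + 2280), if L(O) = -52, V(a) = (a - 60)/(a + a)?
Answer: -62492/77507 ≈ -0.80628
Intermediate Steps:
V(a) = (-60 + a)/(2*a) (V(a) = (-60 + a)/((2*a)) = (-60 + a)*(1/(2*a)) = (-60 + a)/(2*a))
(-1786 + L(-30))/(V(34) + 2280) = (-1786 - 52)/((½)*(-60 + 34)/34 + 2280) = -1838/((½)*(1/34)*(-26) + 2280) = -1838/(-13/34 + 2280) = -1838/77507/34 = -1838*34/77507 = -62492/77507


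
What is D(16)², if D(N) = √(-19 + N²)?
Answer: 237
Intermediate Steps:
D(16)² = (√(-19 + 16²))² = (√(-19 + 256))² = (√237)² = 237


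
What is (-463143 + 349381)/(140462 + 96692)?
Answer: -56881/118577 ≈ -0.47970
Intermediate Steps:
(-463143 + 349381)/(140462 + 96692) = -113762/237154 = -113762*1/237154 = -56881/118577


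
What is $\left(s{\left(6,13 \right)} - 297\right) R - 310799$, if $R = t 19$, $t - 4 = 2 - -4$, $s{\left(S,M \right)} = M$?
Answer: $-364759$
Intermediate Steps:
$t = 10$ ($t = 4 + \left(2 - -4\right) = 4 + \left(2 + 4\right) = 4 + 6 = 10$)
$R = 190$ ($R = 10 \cdot 19 = 190$)
$\left(s{\left(6,13 \right)} - 297\right) R - 310799 = \left(13 - 297\right) 190 - 310799 = \left(-284\right) 190 - 310799 = -53960 - 310799 = -364759$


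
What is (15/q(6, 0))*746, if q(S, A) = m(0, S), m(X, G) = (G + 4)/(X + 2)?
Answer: 2238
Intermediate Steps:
m(X, G) = (4 + G)/(2 + X)
q(S, A) = 2 + S/2 (q(S, A) = (4 + S)/(2 + 0) = (4 + S)/2 = 2 + S/2)
(15/q(6, 0))*746 = (15/(2 + (½)*6))*746 = (15/(2 + 3))*746 = (15/5)*746 = (15*(⅕))*746 = 3*746 = 2238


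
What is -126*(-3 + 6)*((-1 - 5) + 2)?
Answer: 1512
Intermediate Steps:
-126*(-3 + 6)*((-1 - 5) + 2) = -378*(-6 + 2) = -378*(-4) = -126*(-12) = 1512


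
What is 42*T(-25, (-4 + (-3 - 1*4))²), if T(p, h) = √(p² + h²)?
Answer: 42*√15266 ≈ 5189.3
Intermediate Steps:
T(p, h) = √(h² + p²)
42*T(-25, (-4 + (-3 - 1*4))²) = 42*√(((-4 + (-3 - 1*4))²)² + (-25)²) = 42*√(((-4 + (-3 - 4))²)² + 625) = 42*√(((-4 - 7)²)² + 625) = 42*√(((-11)²)² + 625) = 42*√(121² + 625) = 42*√(14641 + 625) = 42*√15266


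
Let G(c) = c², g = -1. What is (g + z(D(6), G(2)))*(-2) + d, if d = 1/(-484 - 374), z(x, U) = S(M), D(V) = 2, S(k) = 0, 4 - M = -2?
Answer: 1715/858 ≈ 1.9988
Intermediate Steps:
M = 6 (M = 4 - 1*(-2) = 4 + 2 = 6)
z(x, U) = 0
d = -1/858 (d = 1/(-858) = -1/858 ≈ -0.0011655)
(g + z(D(6), G(2)))*(-2) + d = (-1 + 0)*(-2) - 1/858 = -1*(-2) - 1/858 = 2 - 1/858 = 1715/858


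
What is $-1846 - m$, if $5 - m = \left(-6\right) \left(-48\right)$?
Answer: $-1563$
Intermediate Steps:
$m = -283$ ($m = 5 - \left(-6\right) \left(-48\right) = 5 - 288 = -283$)
$-1846 - m = -1846 - -283 = -1846 + 283 = -1563$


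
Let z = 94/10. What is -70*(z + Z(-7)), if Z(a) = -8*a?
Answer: -4578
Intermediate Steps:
z = 47/5 (z = 94*(⅒) = 47/5 ≈ 9.4000)
-70*(z + Z(-7)) = -70*(47/5 - 8*(-7)) = -70*(47/5 + 56) = -70*327/5 = -4578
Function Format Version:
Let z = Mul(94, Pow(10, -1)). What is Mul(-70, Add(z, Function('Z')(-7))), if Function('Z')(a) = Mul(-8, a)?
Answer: -4578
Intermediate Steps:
z = Rational(47, 5) (z = Mul(94, Rational(1, 10)) = Rational(47, 5) ≈ 9.4000)
Mul(-70, Add(z, Function('Z')(-7))) = Mul(-70, Add(Rational(47, 5), Mul(-8, -7))) = Mul(-70, Add(Rational(47, 5), 56)) = Mul(-70, Rational(327, 5)) = -4578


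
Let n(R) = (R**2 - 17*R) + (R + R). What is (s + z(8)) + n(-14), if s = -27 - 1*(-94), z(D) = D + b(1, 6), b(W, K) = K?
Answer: 487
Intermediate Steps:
n(R) = R**2 - 15*R (n(R) = (R**2 - 17*R) + 2*R = R**2 - 15*R)
z(D) = 6 + D (z(D) = D + 6 = 6 + D)
s = 67 (s = -27 + 94 = 67)
(s + z(8)) + n(-14) = (67 + (6 + 8)) - 14*(-15 - 14) = (67 + 14) - 14*(-29) = 81 + 406 = 487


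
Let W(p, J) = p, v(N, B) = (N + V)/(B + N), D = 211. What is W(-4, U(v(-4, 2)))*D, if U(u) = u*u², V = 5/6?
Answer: -844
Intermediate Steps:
V = ⅚ (V = 5*(⅙) = ⅚ ≈ 0.83333)
v(N, B) = (⅚ + N)/(B + N) (v(N, B) = (N + ⅚)/(B + N) = (⅚ + N)/(B + N))
U(u) = u³
W(-4, U(v(-4, 2)))*D = -4*211 = -844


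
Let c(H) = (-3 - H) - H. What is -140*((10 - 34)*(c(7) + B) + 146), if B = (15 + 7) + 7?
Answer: 19880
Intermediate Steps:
c(H) = -3 - 2*H
B = 29 (B = 22 + 7 = 29)
-140*((10 - 34)*(c(7) + B) + 146) = -140*((10 - 34)*((-3 - 2*7) + 29) + 146) = -140*(-24*((-3 - 14) + 29) + 146) = -140*(-24*(-17 + 29) + 146) = -140*(-24*12 + 146) = -140*(-288 + 146) = -140*(-142) = 19880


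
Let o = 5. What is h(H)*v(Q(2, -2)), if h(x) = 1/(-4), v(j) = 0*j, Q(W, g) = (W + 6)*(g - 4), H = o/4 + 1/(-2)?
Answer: 0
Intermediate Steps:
H = ¾ (H = 5/4 + 1/(-2) = 5*(¼) + 1*(-½) = 5/4 - ½ = ¾ ≈ 0.75000)
Q(W, g) = (-4 + g)*(6 + W) (Q(W, g) = (6 + W)*(-4 + g) = (-4 + g)*(6 + W))
v(j) = 0
h(x) = -¼
h(H)*v(Q(2, -2)) = -¼*0 = 0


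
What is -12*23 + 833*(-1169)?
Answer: -974053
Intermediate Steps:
-12*23 + 833*(-1169) = -276 - 973777 = -974053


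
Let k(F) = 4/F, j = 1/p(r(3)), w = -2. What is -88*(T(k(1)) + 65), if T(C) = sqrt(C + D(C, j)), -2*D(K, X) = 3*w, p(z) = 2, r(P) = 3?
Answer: -5720 - 88*sqrt(7) ≈ -5952.8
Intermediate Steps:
j = 1/2 ≈ 0.50000
D(K, X) = 3 (D(K, X) = -3*(-2)/2 = -1/2*(-6) = 3)
T(C) = sqrt(3 + C) (T(C) = sqrt(C + 3) = sqrt(3 + C))
-88*(T(k(1)) + 65) = -88*(sqrt(3 + 4/1) + 65) = -88*(sqrt(3 + 4*1) + 65) = -88*(sqrt(3 + 4) + 65) = -88*(sqrt(7) + 65) = -88*(65 + sqrt(7)) = -5720 - 88*sqrt(7)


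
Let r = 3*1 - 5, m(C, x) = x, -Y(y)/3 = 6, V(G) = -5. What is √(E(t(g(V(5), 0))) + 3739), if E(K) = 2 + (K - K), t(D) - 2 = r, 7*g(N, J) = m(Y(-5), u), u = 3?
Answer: √3741 ≈ 61.164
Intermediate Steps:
Y(y) = -18 (Y(y) = -3*6 = -18)
g(N, J) = 3/7 (g(N, J) = (⅐)*3 = 3/7)
r = -2 (r = 3 - 5 = -2)
t(D) = 0 (t(D) = 2 - 2 = 0)
E(K) = 2 (E(K) = 2 + 0 = 2)
√(E(t(g(V(5), 0))) + 3739) = √(2 + 3739) = √3741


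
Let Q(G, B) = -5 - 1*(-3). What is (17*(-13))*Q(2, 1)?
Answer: 442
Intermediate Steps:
Q(G, B) = -2 (Q(G, B) = -5 + 3 = -2)
(17*(-13))*Q(2, 1) = (17*(-13))*(-2) = -221*(-2) = 442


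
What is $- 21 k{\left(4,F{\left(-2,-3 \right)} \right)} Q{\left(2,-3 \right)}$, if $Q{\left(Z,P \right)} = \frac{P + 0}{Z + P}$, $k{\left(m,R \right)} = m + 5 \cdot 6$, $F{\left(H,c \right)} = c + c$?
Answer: $-2142$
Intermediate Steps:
$F{\left(H,c \right)} = 2 c$
$k{\left(m,R \right)} = 30 + m$ ($k{\left(m,R \right)} = m + 30 = 30 + m$)
$Q{\left(Z,P \right)} = \frac{P}{P + Z}$
$- 21 k{\left(4,F{\left(-2,-3 \right)} \right)} Q{\left(2,-3 \right)} = - 21 \left(30 + 4\right) \left(- \frac{3}{-3 + 2}\right) = \left(-21\right) 34 \left(- \frac{3}{-1}\right) = - 714 \left(\left(-3\right) \left(-1\right)\right) = \left(-714\right) 3 = -2142$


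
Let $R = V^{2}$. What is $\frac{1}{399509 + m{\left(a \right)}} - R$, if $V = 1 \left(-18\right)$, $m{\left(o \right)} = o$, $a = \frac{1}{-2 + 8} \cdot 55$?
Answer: $- \frac{776663310}{2397109} \approx -324.0$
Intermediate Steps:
$a = \frac{55}{6}$ ($a = \frac{1}{6} \cdot 55 = \frac{55}{6} \approx 9.1667$)
$V = -18$
$R = 324$ ($R = \left(-18\right)^{2} = 324$)
$\frac{1}{399509 + m{\left(a \right)}} - R = \frac{1}{399509 + \frac{55}{6}} - 324 = \frac{1}{\frac{2397109}{6}} - 324 = \frac{6}{2397109} - 324 = - \frac{776663310}{2397109}$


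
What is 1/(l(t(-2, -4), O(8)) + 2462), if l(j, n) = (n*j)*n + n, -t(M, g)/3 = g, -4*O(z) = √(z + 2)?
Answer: 19756/48787437 + 2*√10/48787437 ≈ 0.00040507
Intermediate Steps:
O(z) = -√(2 + z)/4 (O(z) = -√(z + 2)/4 = -√(2 + z)/4)
t(M, g) = -3*g
l(j, n) = n + j*n² (l(j, n) = (j*n)*n + n = j*n² + n = n + j*n²)
1/(l(t(-2, -4), O(8)) + 2462) = 1/((-√(2 + 8)/4)*(1 + (-3*(-4))*(-√(2 + 8)/4)) + 2462) = 1/((-√10/4)*(1 + 12*(-√10/4)) + 2462) = 1/((-√10/4)*(1 - 3*√10) + 2462) = 1/(-√10*(1 - 3*√10)/4 + 2462) = 1/(2462 - √10*(1 - 3*√10)/4)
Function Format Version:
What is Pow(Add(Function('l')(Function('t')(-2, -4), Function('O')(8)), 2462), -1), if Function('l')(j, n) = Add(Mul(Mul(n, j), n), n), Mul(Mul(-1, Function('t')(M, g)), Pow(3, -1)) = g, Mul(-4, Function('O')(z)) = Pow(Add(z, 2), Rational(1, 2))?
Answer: Add(Rational(19756, 48787437), Mul(Rational(2, 48787437), Pow(10, Rational(1, 2)))) ≈ 0.00040507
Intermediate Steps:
Function('O')(z) = Mul(Rational(-1, 4), Pow(Add(2, z), Rational(1, 2))) (Function('O')(z) = Mul(Rational(-1, 4), Pow(Add(z, 2), Rational(1, 2))) = Mul(Rational(-1, 4), Pow(Add(2, z), Rational(1, 2))))
Function('t')(M, g) = Mul(-3, g)
Function('l')(j, n) = Add(n, Mul(j, Pow(n, 2))) (Function('l')(j, n) = Add(Mul(Mul(j, n), n), n) = Add(Mul(j, Pow(n, 2)), n) = Add(n, Mul(j, Pow(n, 2))))
Pow(Add(Function('l')(Function('t')(-2, -4), Function('O')(8)), 2462), -1) = Pow(Add(Mul(Mul(Rational(-1, 4), Pow(Add(2, 8), Rational(1, 2))), Add(1, Mul(Mul(-3, -4), Mul(Rational(-1, 4), Pow(Add(2, 8), Rational(1, 2)))))), 2462), -1) = Pow(Add(Mul(Mul(Rational(-1, 4), Pow(10, Rational(1, 2))), Add(1, Mul(12, Mul(Rational(-1, 4), Pow(10, Rational(1, 2)))))), 2462), -1) = Pow(Add(Mul(Mul(Rational(-1, 4), Pow(10, Rational(1, 2))), Add(1, Mul(-3, Pow(10, Rational(1, 2))))), 2462), -1) = Pow(Add(Mul(Rational(-1, 4), Pow(10, Rational(1, 2)), Add(1, Mul(-3, Pow(10, Rational(1, 2))))), 2462), -1) = Pow(Add(2462, Mul(Rational(-1, 4), Pow(10, Rational(1, 2)), Add(1, Mul(-3, Pow(10, Rational(1, 2)))))), -1)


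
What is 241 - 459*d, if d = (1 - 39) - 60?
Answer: 45223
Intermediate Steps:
d = -98 (d = -38 - 60 = -98)
241 - 459*d = 241 - 459*(-98) = 241 + 44982 = 45223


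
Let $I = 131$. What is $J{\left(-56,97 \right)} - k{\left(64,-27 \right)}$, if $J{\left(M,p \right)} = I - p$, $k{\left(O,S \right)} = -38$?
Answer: $72$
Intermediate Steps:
$J{\left(M,p \right)} = 131 - p$
$J{\left(-56,97 \right)} - k{\left(64,-27 \right)} = \left(131 - 97\right) - -38 = \left(131 - 97\right) + 38 = 34 + 38 = 72$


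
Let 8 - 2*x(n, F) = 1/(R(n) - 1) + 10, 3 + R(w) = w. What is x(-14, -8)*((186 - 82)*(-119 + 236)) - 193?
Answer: -12023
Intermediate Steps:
R(w) = -3 + w
x(n, F) = -1 - 1/(2*(-4 + n)) (x(n, F) = 4 - (1/((-3 + n) - 1) + 10)/2 = 4 - (1/(-4 + n) + 10)/2 = 4 - (10 + 1/(-4 + n))/2 = 4 + (-5 - 1/(2*(-4 + n))) = -1 - 1/(2*(-4 + n)))
x(-14, -8)*((186 - 82)*(-119 + 236)) - 193 = ((7/2 - 1*(-14))/(-4 - 14))*((186 - 82)*(-119 + 236)) - 193 = ((7/2 + 14)/(-18))*(104*117) - 193 = -1/18*35/2*12168 - 193 = -35/36*12168 - 193 = -11830 - 193 = -12023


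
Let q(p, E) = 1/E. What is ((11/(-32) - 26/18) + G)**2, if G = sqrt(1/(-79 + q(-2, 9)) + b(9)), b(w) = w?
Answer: 358787707/29445120 - 103*sqrt(503390)/6816 ≈ 1.4634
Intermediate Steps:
G = 3*sqrt(503390)/710 (G = sqrt(1/(-79 + 1/9) + 9) = sqrt(1/(-710/9) + 9) = sqrt(-9/710 + 9) = sqrt(6381/710) = 3*sqrt(503390)/710 ≈ 2.9979)
((11/(-32) - 26/18) + G)**2 = ((11/(-32) - 26/18) + 3*sqrt(503390)/710)**2 = ((11*(-1/32) - 26*1/18) + 3*sqrt(503390)/710)**2 = ((-11/32 - 13/9) + 3*sqrt(503390)/710)**2 = (-515/288 + 3*sqrt(503390)/710)**2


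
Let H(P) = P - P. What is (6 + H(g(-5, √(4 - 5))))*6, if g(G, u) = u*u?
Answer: 36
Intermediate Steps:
g(G, u) = u²
H(P) = 0
(6 + H(g(-5, √(4 - 5))))*6 = (6 + 0)*6 = 6*6 = 36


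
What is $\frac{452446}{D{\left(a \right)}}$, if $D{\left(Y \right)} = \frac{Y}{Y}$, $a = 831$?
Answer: $452446$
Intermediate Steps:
$D{\left(Y \right)} = 1$
$\frac{452446}{D{\left(a \right)}} = \frac{452446}{1} = 452446 \cdot 1 = 452446$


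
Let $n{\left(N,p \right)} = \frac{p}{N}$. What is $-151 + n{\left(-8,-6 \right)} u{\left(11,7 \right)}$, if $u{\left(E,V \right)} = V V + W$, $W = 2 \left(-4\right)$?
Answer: $- \frac{481}{4} \approx -120.25$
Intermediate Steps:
$W = -8$
$u{\left(E,V \right)} = -8 + V^{2}$ ($u{\left(E,V \right)} = V V - 8 = V^{2} - 8 = -8 + V^{2}$)
$-151 + n{\left(-8,-6 \right)} u{\left(11,7 \right)} = -151 + - \frac{6}{-8} \left(-8 + 7^{2}\right) = -151 + \left(-6\right) \left(- \frac{1}{8}\right) \left(-8 + 49\right) = -151 + \frac{3}{4} \cdot 41 = -151 + \frac{123}{4} = - \frac{481}{4}$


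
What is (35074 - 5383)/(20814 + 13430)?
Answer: 29691/34244 ≈ 0.86704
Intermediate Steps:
(35074 - 5383)/(20814 + 13430) = 29691/34244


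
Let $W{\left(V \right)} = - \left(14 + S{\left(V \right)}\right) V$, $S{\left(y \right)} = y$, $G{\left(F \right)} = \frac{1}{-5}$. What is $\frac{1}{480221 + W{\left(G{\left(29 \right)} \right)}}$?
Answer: $\frac{25}{12005594} \approx 2.0824 \cdot 10^{-6}$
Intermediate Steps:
$G{\left(F \right)} = - \frac{1}{5}$
$W{\left(V \right)} = - V \left(14 + V\right)$ ($W{\left(V \right)} = - \left(14 + V\right) V = - V \left(14 + V\right)$)
$\frac{1}{480221 + W{\left(G{\left(29 \right)} \right)}} = \frac{1}{480221 - - \frac{14 - \frac{1}{5}}{5}} = \frac{1}{480221 - \left(- \frac{1}{5}\right) \frac{69}{5}} = \frac{1}{480221 + \frac{69}{25}} = \frac{1}{\frac{12005594}{25}} = \frac{25}{12005594}$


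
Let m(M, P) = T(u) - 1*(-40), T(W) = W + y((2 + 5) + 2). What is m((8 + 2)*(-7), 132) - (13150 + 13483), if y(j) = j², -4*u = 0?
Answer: -26512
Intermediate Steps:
u = 0 (u = -¼*0 = 0)
T(W) = 81 + W (T(W) = W + ((2 + 5) + 2)² = W + (7 + 2)² = W + 9² = W + 81 = 81 + W)
m(M, P) = 121 (m(M, P) = (81 + 0) - 1*(-40) = 81 + 40 = 121)
m((8 + 2)*(-7), 132) - (13150 + 13483) = 121 - (13150 + 13483) = 121 - 1*26633 = 121 - 26633 = -26512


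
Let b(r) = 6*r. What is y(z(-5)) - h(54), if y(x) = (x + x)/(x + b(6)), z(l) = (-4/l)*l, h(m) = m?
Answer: -217/4 ≈ -54.250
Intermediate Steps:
z(l) = -4
y(x) = 2*x/(36 + x) (y(x) = (x + x)/(x + 6*6) = (2*x)/(x + 36) = (2*x)/(36 + x) = 2*x/(36 + x))
y(z(-5)) - h(54) = 2*(-4)/(36 - 4) - 1*54 = 2*(-4)/32 - 54 = 2*(-4)*(1/32) - 54 = -1/4 - 54 = -217/4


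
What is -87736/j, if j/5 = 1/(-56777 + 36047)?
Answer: 363753456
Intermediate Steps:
j = -1/4146 (j = 5/(-56777 + 36047) = 5/(-20730) = 5*(-1/20730) = -1/4146 ≈ -0.00024120)
-87736/j = -87736/(-1/4146) = -87736*(-4146) = 363753456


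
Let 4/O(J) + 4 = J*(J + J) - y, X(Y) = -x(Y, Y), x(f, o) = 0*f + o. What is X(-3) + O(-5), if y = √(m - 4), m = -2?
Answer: 3275/1061 + 2*I*√6/1061 ≈ 3.0867 + 0.0046173*I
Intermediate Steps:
y = I*√6 (y = √(-2 - 4) = √(-6) = I*√6 ≈ 2.4495*I)
x(f, o) = o (x(f, o) = 0 + o = o)
X(Y) = -Y
O(J) = 4/(-4 + 2*J² - I*√6) (O(J) = 4/(-4 + (J*(J + J) - I*√6)) = 4/(-4 + (J*(2*J) - I*√6)) = 4/(-4 + (2*J² - I*√6)) = 4/(-4 + 2*J² - I*√6))
X(-3) + O(-5) = -1*(-3) + 4/(-4 + 2*(-5)² - I*√6) = 3 + 4/(-4 + 2*25 - I*√6) = 3 + 4/(-4 + 50 - I*√6) = 3 + 4/(46 - I*√6)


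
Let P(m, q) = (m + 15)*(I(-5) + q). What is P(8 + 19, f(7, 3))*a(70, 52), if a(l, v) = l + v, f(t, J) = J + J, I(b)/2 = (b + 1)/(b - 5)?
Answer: 174216/5 ≈ 34843.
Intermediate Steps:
I(b) = 2*(1 + b)/(-5 + b) (I(b) = 2*((b + 1)/(b - 5)) = 2*((1 + b)/(-5 + b)) = 2*(1 + b)/(-5 + b))
f(t, J) = 2*J
P(m, q) = (15 + m)*(⅘ + q) (P(m, q) = (m + 15)*(2*(1 - 5)/(-5 - 5) + q) = (15 + m)*(2*(-4)/(-10) + q) = (15 + m)*(2*(-⅒)*(-4) + q) = (15 + m)*(⅘ + q))
P(8 + 19, f(7, 3))*a(70, 52) = (12 + 15*(2*3) + 4*(8 + 19)/5 + (8 + 19)*(2*3))*(70 + 52) = (12 + 15*6 + (⅘)*27 + 27*6)*122 = (12 + 90 + 108/5 + 162)*122 = (1428/5)*122 = 174216/5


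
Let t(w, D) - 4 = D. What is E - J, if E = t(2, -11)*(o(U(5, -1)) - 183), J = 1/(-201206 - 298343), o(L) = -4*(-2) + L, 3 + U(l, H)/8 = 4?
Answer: 583972782/499549 ≈ 1169.0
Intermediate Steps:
U(l, H) = 8 (U(l, H) = -24 + 8*4 = -24 + 32 = 8)
o(L) = 8 + L
t(w, D) = 4 + D
J = -1/499549 (J = 1/(-499549) = -1/499549 ≈ -2.0018e-6)
E = 1169 (E = (4 - 11)*((8 + 8) - 183) = -7*(16 - 183) = -7*(-167) = 1169)
E - J = 1169 - 1*(-1/499549) = 1169 + 1/499549 = 583972782/499549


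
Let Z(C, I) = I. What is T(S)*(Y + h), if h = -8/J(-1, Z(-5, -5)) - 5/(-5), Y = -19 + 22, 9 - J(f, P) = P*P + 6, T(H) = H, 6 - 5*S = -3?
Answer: 432/55 ≈ 7.8545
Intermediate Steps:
S = 9/5 (S = 6/5 - 1/5*(-3) = 6/5 + 3/5 = 9/5 ≈ 1.8000)
J(f, P) = 3 - P**2 (J(f, P) = 9 - (P*P + 6) = 9 - (P**2 + 6) = 9 - (6 + P**2) = 9 + (-6 - P**2) = 3 - P**2)
Y = 3
h = 15/11 (h = -8/(3 - 1*(-5)**2) - 5/(-5) = -8/(3 - 1*25) - 5*(-1/5) = -8/(3 - 25) + 1 = -8/(-22) + 1 = -8*(-1/22) + 1 = 4/11 + 1 = 15/11 ≈ 1.3636)
T(S)*(Y + h) = 9*(3 + 15/11)/5 = (9/5)*(48/11) = 432/55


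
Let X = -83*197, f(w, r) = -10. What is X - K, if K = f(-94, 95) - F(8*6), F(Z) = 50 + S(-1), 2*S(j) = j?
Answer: -32583/2 ≈ -16292.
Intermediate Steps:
S(j) = j/2
F(Z) = 99/2 (F(Z) = 50 + (½)*(-1) = 50 - ½ = 99/2)
X = -16351
K = -119/2 (K = -10 - 1*99/2 = -10 - 99/2 = -119/2 ≈ -59.500)
X - K = -16351 - 1*(-119/2) = -16351 + 119/2 = -32583/2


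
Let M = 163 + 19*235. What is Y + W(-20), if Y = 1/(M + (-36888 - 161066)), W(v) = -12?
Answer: -2319913/193326 ≈ -12.000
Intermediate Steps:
M = 4628 (M = 163 + 4465 = 4628)
Y = -1/193326 (Y = 1/(4628 + (-36888 - 161066)) = 1/(4628 - 197954) = 1/(-193326) = -1/193326 ≈ -5.1726e-6)
Y + W(-20) = -1/193326 - 12 = -2319913/193326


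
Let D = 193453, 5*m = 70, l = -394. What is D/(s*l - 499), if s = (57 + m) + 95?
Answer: -193453/65903 ≈ -2.9354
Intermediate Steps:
m = 14 (m = (⅕)*70 = 14)
s = 166 (s = (57 + 14) + 95 = 71 + 95 = 166)
D/(s*l - 499) = 193453/(166*(-394) - 499) = 193453/(-65404 - 499) = 193453/(-65903) = 193453*(-1/65903) = -193453/65903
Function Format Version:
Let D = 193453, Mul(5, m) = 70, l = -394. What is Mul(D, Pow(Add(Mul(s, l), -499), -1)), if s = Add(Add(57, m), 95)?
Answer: Rational(-193453, 65903) ≈ -2.9354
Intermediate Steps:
m = 14 (m = Mul(Rational(1, 5), 70) = 14)
s = 166 (s = Add(Add(57, 14), 95) = Add(71, 95) = 166)
Mul(D, Pow(Add(Mul(s, l), -499), -1)) = Mul(193453, Pow(Add(Mul(166, -394), -499), -1)) = Mul(193453, Pow(Add(-65404, -499), -1)) = Mul(193453, Pow(-65903, -1)) = Mul(193453, Rational(-1, 65903)) = Rational(-193453, 65903)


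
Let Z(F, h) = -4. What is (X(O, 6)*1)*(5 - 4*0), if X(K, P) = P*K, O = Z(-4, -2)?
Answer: -120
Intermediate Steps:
O = -4
X(K, P) = K*P
(X(O, 6)*1)*(5 - 4*0) = (-4*6*1)*(5 - 4*0) = (-24*1)*(5 + 0) = -24*5 = -120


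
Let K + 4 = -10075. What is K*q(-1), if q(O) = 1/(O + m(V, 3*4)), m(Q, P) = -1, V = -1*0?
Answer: 10079/2 ≈ 5039.5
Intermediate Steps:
V = 0
K = -10079 (K = -4 - 10075 = -10079)
q(O) = 1/(-1 + O) (q(O) = 1/(O - 1) = 1/(-1 + O))
K*q(-1) = -10079/(-1 - 1) = -10079/(-2) = -10079*(-1/2) = 10079/2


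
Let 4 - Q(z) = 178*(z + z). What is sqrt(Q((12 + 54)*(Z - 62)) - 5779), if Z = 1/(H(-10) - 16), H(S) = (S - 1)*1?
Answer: 5*sqrt(522665)/3 ≈ 1204.9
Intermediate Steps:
H(S) = -1 + S (H(S) = (-1 + S)*1 = -1 + S)
Z = -1/27 (Z = 1/((-1 - 10) - 16) = 1/(-11 - 16) = 1/(-27) = -1/27 ≈ -0.037037)
Q(z) = 4 - 356*z (Q(z) = 4 - 178*(z + z) = 4 - 178*2*z = 4 - 356*z)
sqrt(Q((12 + 54)*(Z - 62)) - 5779) = sqrt((4 - 356*(12 + 54)*(-1/27 - 62)) - 5779) = sqrt((4 - 23496*(-1675)/27) - 5779) = sqrt((4 - 356*(-36850/9)) - 5779) = sqrt((4 + 13118600/9) - 5779) = sqrt(13118636/9 - 5779) = sqrt(13066625/9) = 5*sqrt(522665)/3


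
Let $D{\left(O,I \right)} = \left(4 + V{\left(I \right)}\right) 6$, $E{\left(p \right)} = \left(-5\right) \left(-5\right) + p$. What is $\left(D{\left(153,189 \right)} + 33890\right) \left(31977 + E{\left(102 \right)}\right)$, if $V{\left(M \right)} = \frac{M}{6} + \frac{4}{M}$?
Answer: $\frac{68975347688}{63} \approx 1.0948 \cdot 10^{9}$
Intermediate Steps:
$V{\left(M \right)} = \frac{4}{M} + \frac{M}{6}$ ($V{\left(M \right)} = M \frac{1}{6} + \frac{4}{M} = \frac{M}{6} + \frac{4}{M} = \frac{4}{M} + \frac{M}{6}$)
$E{\left(p \right)} = 25 + p$
$D{\left(O,I \right)} = 24 + I + \frac{24}{I}$ ($D{\left(O,I \right)} = \left(4 + \left(\frac{4}{I} + \frac{I}{6}\right)\right) 6 = \left(4 + \frac{4}{I} + \frac{I}{6}\right) 6 = 24 + I + \frac{24}{I}$)
$\left(D{\left(153,189 \right)} + 33890\right) \left(31977 + E{\left(102 \right)}\right) = \left(\left(24 + 189 + \frac{24}{189}\right) + 33890\right) \left(31977 + \left(25 + 102\right)\right) = \left(\left(24 + 189 + 24 \cdot \frac{1}{189}\right) + 33890\right) \left(31977 + 127\right) = \left(\left(24 + 189 + \frac{8}{63}\right) + 33890\right) 32104 = \left(\frac{13427}{63} + 33890\right) 32104 = \frac{2148497}{63} \cdot 32104 = \frac{68975347688}{63}$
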